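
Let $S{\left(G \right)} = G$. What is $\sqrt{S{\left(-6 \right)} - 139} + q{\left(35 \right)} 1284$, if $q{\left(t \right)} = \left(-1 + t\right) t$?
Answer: $1527960 + i \sqrt{145} \approx 1.528 \cdot 10^{6} + 12.042 i$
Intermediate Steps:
$q{\left(t \right)} = t \left(-1 + t\right)$
$\sqrt{S{\left(-6 \right)} - 139} + q{\left(35 \right)} 1284 = \sqrt{-6 - 139} + 35 \left(-1 + 35\right) 1284 = \sqrt{-145} + 35 \cdot 34 \cdot 1284 = i \sqrt{145} + 1190 \cdot 1284 = i \sqrt{145} + 1527960 = 1527960 + i \sqrt{145}$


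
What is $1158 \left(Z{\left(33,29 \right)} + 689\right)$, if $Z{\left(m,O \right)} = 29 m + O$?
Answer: $1939650$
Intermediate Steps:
$Z{\left(m,O \right)} = O + 29 m$
$1158 \left(Z{\left(33,29 \right)} + 689\right) = 1158 \left(\left(29 + 29 \cdot 33\right) + 689\right) = 1158 \left(\left(29 + 957\right) + 689\right) = 1158 \left(986 + 689\right) = 1158 \cdot 1675 = 1939650$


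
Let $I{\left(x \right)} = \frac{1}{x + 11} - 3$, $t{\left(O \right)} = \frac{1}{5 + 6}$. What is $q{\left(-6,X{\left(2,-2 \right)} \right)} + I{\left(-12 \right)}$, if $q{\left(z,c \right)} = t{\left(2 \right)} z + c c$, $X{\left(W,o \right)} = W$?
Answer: $- \frac{6}{11} \approx -0.54545$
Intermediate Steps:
$t{\left(O \right)} = \frac{1}{11}$
$q{\left(z,c \right)} = c^{2} + \frac{z}{11}$ ($q{\left(z,c \right)} = \frac{z}{11} + c c = \frac{z}{11} + c^{2} = c^{2} + \frac{z}{11}$)
$I{\left(x \right)} = -3 + \frac{1}{11 + x}$ ($I{\left(x \right)} = \frac{1}{11 + x} - 3 = -3 + \frac{1}{11 + x}$)
$q{\left(-6,X{\left(2,-2 \right)} \right)} + I{\left(-12 \right)} = \left(2^{2} + \frac{1}{11} \left(-6\right)\right) + \frac{-32 - -36}{11 - 12} = \left(4 - \frac{6}{11}\right) + \frac{-32 + 36}{-1} = \frac{38}{11} - 4 = - \frac{6}{11}$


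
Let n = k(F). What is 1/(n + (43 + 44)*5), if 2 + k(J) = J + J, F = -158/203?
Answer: 203/87583 ≈ 0.0023178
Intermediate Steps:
F = -158/203 (F = -158*1/203 = -158/203 ≈ -0.77833)
k(J) = -2 + 2*J (k(J) = -2 + (J + J) = -2 + 2*J)
n = -722/203 (n = -2 + 2*(-158/203) = -2 - 316/203 = -722/203 ≈ -3.5566)
1/(n + (43 + 44)*5) = 1/(-722/203 + (43 + 44)*5) = 1/(-722/203 + 87*5) = 1/(-722/203 + 435) = 1/(87583/203) = 203/87583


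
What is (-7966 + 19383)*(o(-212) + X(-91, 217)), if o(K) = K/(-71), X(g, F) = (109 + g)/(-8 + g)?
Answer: 25003230/781 ≈ 32014.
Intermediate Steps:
X(g, F) = (109 + g)/(-8 + g)
o(K) = -K/71 (o(K) = K*(-1/71) = -K/71)
(-7966 + 19383)*(o(-212) + X(-91, 217)) = (-7966 + 19383)*(-1/71*(-212) + (109 - 91)/(-8 - 91)) = 11417*(212/71 + 18/(-99)) = 11417*(212/71 - 1/99*18) = 11417*(212/71 - 2/11) = 11417*(2190/781) = 25003230/781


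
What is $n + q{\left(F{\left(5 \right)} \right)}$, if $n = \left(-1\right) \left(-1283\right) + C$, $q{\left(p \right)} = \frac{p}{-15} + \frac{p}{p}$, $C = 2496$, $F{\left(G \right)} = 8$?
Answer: $\frac{56692}{15} \approx 3779.5$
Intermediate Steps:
$q{\left(p \right)} = 1 - \frac{p}{15}$ ($q{\left(p \right)} = p \left(- \frac{1}{15}\right) + 1 = - \frac{p}{15} + 1 = 1 - \frac{p}{15}$)
$n = 3779$ ($n = \left(-1\right) \left(-1283\right) + 2496 = 1283 + 2496 = 3779$)
$n + q{\left(F{\left(5 \right)} \right)} = 3779 + \left(1 - \frac{8}{15}\right) = 3779 + \frac{7}{15} = \frac{56692}{15}$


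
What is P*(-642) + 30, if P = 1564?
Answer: -1004058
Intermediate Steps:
P*(-642) + 30 = 1564*(-642) + 30 = -1004088 + 30 = -1004058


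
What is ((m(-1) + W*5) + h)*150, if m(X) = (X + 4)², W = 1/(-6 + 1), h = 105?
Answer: 16950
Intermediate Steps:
W = -⅕ (W = 1/(-5) = -⅕ ≈ -0.20000)
m(X) = (4 + X)²
((m(-1) + W*5) + h)*150 = (((4 - 1)² - ⅕*5) + 105)*150 = ((3² - 1) + 105)*150 = ((9 - 1) + 105)*150 = (8 + 105)*150 = 113*150 = 16950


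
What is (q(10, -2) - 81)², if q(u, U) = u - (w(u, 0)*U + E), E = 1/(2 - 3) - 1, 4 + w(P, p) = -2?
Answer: 6561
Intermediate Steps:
w(P, p) = -6 (w(P, p) = -4 - 2 = -6)
E = -2 (E = 1/(-1) - 1 = -1 - 1 = -2)
q(u, U) = 2 + u + 6*U (q(u, U) = u - (-6*U - 2) = u - (-2 - 6*U) = u + (2 + 6*U) = 2 + u + 6*U)
(q(10, -2) - 81)² = ((2 + 10 + 6*(-2)) - 81)² = ((2 + 10 - 12) - 81)² = (0 - 81)² = (-81)² = 6561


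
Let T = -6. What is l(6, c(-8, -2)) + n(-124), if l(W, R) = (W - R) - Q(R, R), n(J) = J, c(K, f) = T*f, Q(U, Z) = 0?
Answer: -130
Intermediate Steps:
c(K, f) = -6*f
l(W, R) = W - R (l(W, R) = (W - R) - 1*0 = (W - R) + 0 = W - R)
l(6, c(-8, -2)) + n(-124) = (6 - (-6)*(-2)) - 124 = (6 - 1*12) - 124 = (6 - 12) - 124 = -6 - 124 = -130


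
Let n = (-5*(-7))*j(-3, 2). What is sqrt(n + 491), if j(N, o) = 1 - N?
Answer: sqrt(631) ≈ 25.120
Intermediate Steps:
n = 140 (n = (-5*(-7))*(1 - 1*(-3)) = 35*(1 + 3) = 35*4 = 140)
sqrt(n + 491) = sqrt(140 + 491) = sqrt(631)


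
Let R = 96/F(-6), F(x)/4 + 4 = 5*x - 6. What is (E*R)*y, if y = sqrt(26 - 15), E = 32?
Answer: -96*sqrt(11)/5 ≈ -63.679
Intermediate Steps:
F(x) = -40 + 20*x (F(x) = -16 + 4*(5*x - 6) = -16 + 4*(-6 + 5*x) = -16 + (-24 + 20*x) = -40 + 20*x)
y = sqrt(11) ≈ 3.3166
R = -3/5 (R = 96/(-40 + 20*(-6)) = 96/(-40 - 120) = 96/(-160) = 96*(-1/160) = -3/5 ≈ -0.60000)
(E*R)*y = (32*(-3/5))*sqrt(11) = -96*sqrt(11)/5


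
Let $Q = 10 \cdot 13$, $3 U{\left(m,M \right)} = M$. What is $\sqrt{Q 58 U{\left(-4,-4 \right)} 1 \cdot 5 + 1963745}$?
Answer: $\frac{\sqrt{17221305}}{3} \approx 1383.3$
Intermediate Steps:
$U{\left(m,M \right)} = \frac{M}{3}$
$Q = 130$
$\sqrt{Q 58 U{\left(-4,-4 \right)} 1 \cdot 5 + 1963745} = \sqrt{130 \cdot 58 \cdot \frac{1}{3} \left(-4\right) 1 \cdot 5 + 1963745} = \sqrt{7540 \left(- \frac{4}{3}\right) 1 \cdot 5 + 1963745} = \sqrt{7540 \left(\left(- \frac{4}{3}\right) 5\right) + 1963745} = \sqrt{7540 \left(- \frac{20}{3}\right) + 1963745} = \sqrt{- \frac{150800}{3} + 1963745} = \sqrt{\frac{5740435}{3}} = \frac{\sqrt{17221305}}{3}$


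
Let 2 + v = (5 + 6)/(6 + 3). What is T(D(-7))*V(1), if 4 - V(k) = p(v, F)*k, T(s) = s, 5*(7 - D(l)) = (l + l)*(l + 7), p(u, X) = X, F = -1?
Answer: 35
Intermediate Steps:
v = -7/9 (v = -2 + (5 + 6)/(6 + 3) = -2 + 11/9 = -7/9 ≈ -0.77778)
D(l) = 7 - 2*l*(7 + l)/5 (D(l) = 7 - (l + l)*(l + 7)/5 = 7 - 2*l*(7 + l)/5)
V(k) = 4 + k (V(k) = 4 - (-1)*k = 4 + k)
T(D(-7))*V(1) = (7 - 14/5*(-7) - 2/5*(-7)**2)*(4 + 1) = (7 + 98/5 - 2/5*49)*5 = (7 + 98/5 - 98/5)*5 = 7*5 = 35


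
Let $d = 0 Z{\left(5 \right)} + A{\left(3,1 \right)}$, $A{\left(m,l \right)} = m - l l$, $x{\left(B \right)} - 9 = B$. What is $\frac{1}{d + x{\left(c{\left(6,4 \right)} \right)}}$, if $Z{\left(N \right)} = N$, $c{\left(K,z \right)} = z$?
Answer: $\frac{1}{15} \approx 0.066667$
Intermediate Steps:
$x{\left(B \right)} = 9 + B$
$A{\left(m,l \right)} = m - l^{2}$
$d = 2$ ($d = 0 \cdot 5 + \left(3 - 1^{2}\right) = 0 + \left(3 - 1\right) = 0 + 2 = 2$)
$\frac{1}{d + x{\left(c{\left(6,4 \right)} \right)}} = \frac{1}{2 + \left(9 + 4\right)} = \frac{1}{2 + 13} = \frac{1}{15}$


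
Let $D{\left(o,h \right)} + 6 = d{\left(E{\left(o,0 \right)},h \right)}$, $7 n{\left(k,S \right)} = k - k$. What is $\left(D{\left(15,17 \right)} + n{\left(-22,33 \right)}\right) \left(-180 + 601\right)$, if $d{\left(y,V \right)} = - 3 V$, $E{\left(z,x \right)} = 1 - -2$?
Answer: $-23997$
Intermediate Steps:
$n{\left(k,S \right)} = 0$ ($n{\left(k,S \right)} = \frac{k - k}{7} = \frac{1}{7} \cdot 0 = 0$)
$E{\left(z,x \right)} = 3$ ($E{\left(z,x \right)} = 1 + 2 = 3$)
$D{\left(o,h \right)} = -6 - 3 h$
$\left(D{\left(15,17 \right)} + n{\left(-22,33 \right)}\right) \left(-180 + 601\right) = \left(\left(-6 - 51\right) + 0\right) \left(-180 + 601\right) = \left(\left(-6 - 51\right) + 0\right) 421 = \left(-57 + 0\right) 421 = \left(-57\right) 421 = -23997$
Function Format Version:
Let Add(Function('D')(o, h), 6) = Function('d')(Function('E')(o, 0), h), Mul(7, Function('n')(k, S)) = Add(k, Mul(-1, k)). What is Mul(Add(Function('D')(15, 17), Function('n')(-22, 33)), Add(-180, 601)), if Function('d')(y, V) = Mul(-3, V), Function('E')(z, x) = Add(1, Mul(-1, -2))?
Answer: -23997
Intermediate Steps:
Function('n')(k, S) = 0 (Function('n')(k, S) = Mul(Rational(1, 7), Add(k, Mul(-1, k))) = Mul(Rational(1, 7), 0) = 0)
Function('E')(z, x) = 3 (Function('E')(z, x) = Add(1, 2) = 3)
Function('D')(o, h) = Add(-6, Mul(-3, h))
Mul(Add(Function('D')(15, 17), Function('n')(-22, 33)), Add(-180, 601)) = Mul(Add(Add(-6, Mul(-3, 17)), 0), Add(-180, 601)) = Mul(Add(Add(-6, -51), 0), 421) = Mul(Add(-57, 0), 421) = Mul(-57, 421) = -23997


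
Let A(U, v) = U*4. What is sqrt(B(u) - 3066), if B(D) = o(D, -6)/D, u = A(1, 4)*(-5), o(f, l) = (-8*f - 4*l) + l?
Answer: I*sqrt(307490)/10 ≈ 55.452*I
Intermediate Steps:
A(U, v) = 4*U
o(f, l) = -8*f - 3*l
u = -20 (u = (4*1)*(-5) = 4*(-5) = -20)
B(D) = (18 - 8*D)/D (B(D) = (-8*D - 3*(-6))/D = (-8*D + 18)/D = (18 - 8*D)/D)
sqrt(B(u) - 3066) = sqrt((-8 + 18/(-20)) - 3066) = sqrt((-8 + 18*(-1/20)) - 3066) = sqrt((-8 - 9/10) - 3066) = sqrt(-89/10 - 3066) = sqrt(-30749/10) = I*sqrt(307490)/10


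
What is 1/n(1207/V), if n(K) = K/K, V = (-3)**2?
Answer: 1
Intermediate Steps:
V = 9
n(K) = 1
1/n(1207/V) = 1/1 = 1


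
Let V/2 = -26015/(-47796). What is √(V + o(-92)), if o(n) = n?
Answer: I*√51920818698/23898 ≈ 9.5347*I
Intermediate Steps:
V = 26015/23898 (V = 2*(-26015/(-47796)) = 2*(-26015*(-1/47796)) = 2*(26015/47796) = 26015/23898 ≈ 1.0886)
√(V + o(-92)) = √(26015/23898 - 92) = √(-2172601/23898) = I*√51920818698/23898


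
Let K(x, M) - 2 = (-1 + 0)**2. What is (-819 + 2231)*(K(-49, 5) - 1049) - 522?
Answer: -1477474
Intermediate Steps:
K(x, M) = 3 (K(x, M) = 2 + (-1 + 0)**2 = 2 + (-1)**2 = 2 + 1 = 3)
(-819 + 2231)*(K(-49, 5) - 1049) - 522 = (-819 + 2231)*(3 - 1049) - 522 = 1412*(-1046) - 522 = -1476952 - 522 = -1477474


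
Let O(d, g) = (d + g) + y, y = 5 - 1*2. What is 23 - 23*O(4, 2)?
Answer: -184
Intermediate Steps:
y = 3 (y = 5 - 2 = 3)
O(d, g) = 3 + d + g (O(d, g) = (d + g) + 3 = 3 + d + g)
23 - 23*O(4, 2) = 23 - 23*(3 + 4 + 2) = 23 - 23*9 = 23 - 207 = -184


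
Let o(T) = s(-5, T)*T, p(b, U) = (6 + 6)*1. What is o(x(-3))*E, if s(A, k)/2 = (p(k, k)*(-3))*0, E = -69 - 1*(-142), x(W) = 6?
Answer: 0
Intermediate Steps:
p(b, U) = 12 (p(b, U) = 12*1 = 12)
E = 73 (E = -69 + 142 = 73)
s(A, k) = 0 (s(A, k) = 2*((12*(-3))*0) = 2*(-36*0) = 2*0 = 0)
o(T) = 0 (o(T) = 0*T = 0)
o(x(-3))*E = 0*73 = 0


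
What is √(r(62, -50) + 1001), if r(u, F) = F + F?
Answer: √901 ≈ 30.017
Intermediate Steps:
r(u, F) = 2*F
√(r(62, -50) + 1001) = √(2*(-50) + 1001) = √(-100 + 1001) = √901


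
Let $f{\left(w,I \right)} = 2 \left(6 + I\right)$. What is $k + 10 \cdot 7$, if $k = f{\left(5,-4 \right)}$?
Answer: $74$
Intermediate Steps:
$f{\left(w,I \right)} = 12 + 2 I$
$k = 4$ ($k = 12 + 2 \left(-4\right) = 12 - 8 = 4$)
$k + 10 \cdot 7 = 4 + 10 \cdot 7 = 4 + 70 = 74$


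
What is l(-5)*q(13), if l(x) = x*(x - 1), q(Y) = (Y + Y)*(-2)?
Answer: -1560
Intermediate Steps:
q(Y) = -4*Y (q(Y) = (2*Y)*(-2) = -4*Y)
l(x) = x*(-1 + x)
l(-5)*q(13) = (-5*(-1 - 5))*(-4*13) = -5*(-6)*(-52) = 30*(-52) = -1560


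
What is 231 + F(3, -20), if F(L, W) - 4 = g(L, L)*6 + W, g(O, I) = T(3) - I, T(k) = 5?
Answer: 227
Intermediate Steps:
g(O, I) = 5 - I
F(L, W) = 34 + W - 6*L (F(L, W) = 4 + ((5 - L)*6 + W) = 4 + ((30 - 6*L) + W) = 4 + (30 + W - 6*L) = 34 + W - 6*L)
231 + F(3, -20) = 231 + (34 - 20 - 6*3) = 231 + (34 - 20 - 18) = 231 - 4 = 227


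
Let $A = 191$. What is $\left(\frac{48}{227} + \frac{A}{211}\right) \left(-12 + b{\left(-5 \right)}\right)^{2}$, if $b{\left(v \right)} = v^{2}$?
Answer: $\frac{9038965}{47897} \approx 188.72$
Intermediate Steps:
$\left(\frac{48}{227} + \frac{A}{211}\right) \left(-12 + b{\left(-5 \right)}\right)^{2} = \left(\frac{48}{227} + \frac{191}{211}\right) \left(-12 + \left(-5\right)^{2}\right)^{2} = \left(48 \cdot \frac{1}{227} + 191 \cdot \frac{1}{211}\right) \left(-12 + 25\right)^{2} = \left(\frac{48}{227} + \frac{191}{211}\right) 13^{2} = \frac{53485}{47897} \cdot 169 = \frac{9038965}{47897}$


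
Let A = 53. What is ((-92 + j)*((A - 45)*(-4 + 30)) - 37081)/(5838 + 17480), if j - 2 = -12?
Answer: -58297/23318 ≈ -2.5001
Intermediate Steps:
j = -10 (j = 2 - 12 = -10)
((-92 + j)*((A - 45)*(-4 + 30)) - 37081)/(5838 + 17480) = ((-92 - 10)*((53 - 45)*(-4 + 30)) - 37081)/(5838 + 17480) = (-816*26 - 37081)/23318 = (-102*208 - 37081)*(1/23318) = (-21216 - 37081)*(1/23318) = -58297*1/23318 = -58297/23318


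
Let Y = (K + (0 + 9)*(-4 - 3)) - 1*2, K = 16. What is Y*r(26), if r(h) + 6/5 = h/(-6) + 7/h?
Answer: 100597/390 ≈ 257.94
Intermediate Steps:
r(h) = -6/5 + 7/h - h/6 (r(h) = -6/5 + (h/(-6) + 7/h) = -6/5 + (h*(-⅙) + 7/h) = -6/5 + (-h/6 + 7/h) = -6/5 + (7/h - h/6) = -6/5 + 7/h - h/6)
Y = -49 (Y = (16 + (0 + 9)*(-4 - 3)) - 1*2 = (16 + 9*(-7)) - 2 = (16 - 63) - 2 = -47 - 2 = -49)
Y*r(26) = -49*(-6/5 + 7/26 - ⅙*26) = -49*(-6/5 + 7*(1/26) - 13/3) = -49*(-6/5 + 7/26 - 13/3) = -49*(-2053/390) = 100597/390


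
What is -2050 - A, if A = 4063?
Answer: -6113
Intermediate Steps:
-2050 - A = -2050 - 1*4063 = -2050 - 4063 = -6113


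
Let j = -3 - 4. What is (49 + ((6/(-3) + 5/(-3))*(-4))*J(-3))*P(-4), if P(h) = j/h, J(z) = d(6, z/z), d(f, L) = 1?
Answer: 1337/12 ≈ 111.42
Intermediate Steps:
J(z) = 1
j = -7
P(h) = -7/h
(49 + ((6/(-3) + 5/(-3))*(-4))*J(-3))*P(-4) = (49 + ((6/(-3) + 5/(-3))*(-4))*1)*(-7/(-4)) = (49 + ((6*(-⅓) + 5*(-⅓))*(-4))*1)*(-7*(-¼)) = (49 + ((-2 - 5/3)*(-4))*1)*(7/4) = (49 - 11/3*(-4)*1)*(7/4) = (49 + (44/3)*1)*(7/4) = (49 + 44/3)*(7/4) = (191/3)*(7/4) = 1337/12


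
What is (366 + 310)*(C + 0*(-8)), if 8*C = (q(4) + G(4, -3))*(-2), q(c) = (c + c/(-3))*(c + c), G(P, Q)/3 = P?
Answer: -16900/3 ≈ -5633.3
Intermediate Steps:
G(P, Q) = 3*P
q(c) = 4*c²/3 (q(c) = (c + c*(-⅓))*(2*c) = (c - c/3)*(2*c) = (2*c/3)*(2*c) = 4*c²/3)
C = -25/3 (C = (((4/3)*4² + 3*4)*(-2))/8 = (((4/3)*16 + 12)*(-2))/8 = ((64/3 + 12)*(-2))/8 = ((100/3)*(-2))/8 = (⅛)*(-200/3) = -25/3 ≈ -8.3333)
(366 + 310)*(C + 0*(-8)) = (366 + 310)*(-25/3 + 0*(-8)) = 676*(-25/3 + 0) = 676*(-25/3) = -16900/3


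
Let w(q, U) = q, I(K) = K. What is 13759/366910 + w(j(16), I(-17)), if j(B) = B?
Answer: 5884319/366910 ≈ 16.038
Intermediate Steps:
13759/366910 + w(j(16), I(-17)) = 13759/366910 + 16 = 5884319/366910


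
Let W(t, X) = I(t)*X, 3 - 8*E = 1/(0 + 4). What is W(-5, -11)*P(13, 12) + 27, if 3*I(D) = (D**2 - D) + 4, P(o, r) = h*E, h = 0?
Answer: 27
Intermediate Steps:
E = 11/32 (E = 3/8 - 1/(8*(0 + 4)) = 3/8 - 1/8/4 = 3/8 - 1/8*1/4 = 3/8 - 1/32 = 11/32 ≈ 0.34375)
P(o, r) = 0 (P(o, r) = 0*(11/32) = 0)
I(D) = 4/3 - D/3 + D**2/3 (I(D) = ((D**2 - D) + 4)/3 = (4 + D**2 - D)/3 = 4/3 - D/3 + D**2/3)
W(t, X) = X*(4/3 - t/3 + t**2/3) (W(t, X) = (4/3 - t/3 + t**2/3)*X = X*(4/3 - t/3 + t**2/3))
W(-5, -11)*P(13, 12) + 27 = ((1/3)*(-11)*(4 + (-5)**2 - 1*(-5)))*0 + 27 = ((1/3)*(-11)*(4 + 25 + 5))*0 + 27 = ((1/3)*(-11)*34)*0 + 27 = -374/3*0 + 27 = 0 + 27 = 27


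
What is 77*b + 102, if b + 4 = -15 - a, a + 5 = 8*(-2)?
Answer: 256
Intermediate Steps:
a = -21 (a = -5 + 8*(-2) = -5 - 16 = -21)
b = 2 (b = -4 + (-15 - 1*(-21)) = -4 + (-15 + 21) = -4 + 6 = 2)
77*b + 102 = 77*2 + 102 = 154 + 102 = 256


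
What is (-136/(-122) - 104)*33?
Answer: -207108/61 ≈ -3395.2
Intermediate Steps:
(-136/(-122) - 104)*33 = (-136*(-1/122) - 104)*33 = (68/61 - 104)*33 = -6276/61*33 = -207108/61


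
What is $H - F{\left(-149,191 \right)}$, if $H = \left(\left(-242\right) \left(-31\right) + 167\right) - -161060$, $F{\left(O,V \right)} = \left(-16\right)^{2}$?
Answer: $168473$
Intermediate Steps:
$F{\left(O,V \right)} = 256$
$H = 168729$ ($H = \left(7502 + 167\right) + 161060 = 7669 + 161060 = 168729$)
$H - F{\left(-149,191 \right)} = 168729 - 256 = 168473$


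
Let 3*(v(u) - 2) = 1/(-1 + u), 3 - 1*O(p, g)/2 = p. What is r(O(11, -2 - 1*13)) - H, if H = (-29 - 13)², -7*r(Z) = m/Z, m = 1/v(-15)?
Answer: -1173057/665 ≈ -1764.0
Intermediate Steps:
O(p, g) = 6 - 2*p
v(u) = 2 + 1/(3*(-1 + u))
m = 48/95 (m = 1/((-5 + 6*(-15))/(3*(-1 - 15))) = 1/((⅓)*(-5 - 90)/(-16)) = 1/((⅓)*(-1/16)*(-95)) = 1/(95/48) = 48/95 ≈ 0.50526)
r(Z) = -48/(665*Z)
H = 1764 (H = (-42)² = 1764)
r(O(11, -2 - 1*13)) - H = -48/(665*(6 - 2*11)) - 1*1764 = -48/(665*(6 - 22)) - 1764 = -48/665/(-16) - 1764 = -48/665*(-1/16) - 1764 = 3/665 - 1764 = -1173057/665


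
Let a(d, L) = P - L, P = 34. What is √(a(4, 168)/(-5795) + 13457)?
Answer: √451914086955/5795 ≈ 116.00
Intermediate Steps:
a(d, L) = 34 - L
√(a(4, 168)/(-5795) + 13457) = √((34 - 1*168)/(-5795) + 13457) = √((34 - 168)*(-1/5795) + 13457) = √(-134*(-1/5795) + 13457) = √(134/5795 + 13457) = √(77983449/5795) = √451914086955/5795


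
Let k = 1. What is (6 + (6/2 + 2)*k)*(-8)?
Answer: -88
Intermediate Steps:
(6 + (6/2 + 2)*k)*(-8) = (6 + (6/2 + 2)*1)*(-8) = (6 + (6*(1/2) + 2)*1)*(-8) = (6 + (3 + 2)*1)*(-8) = (6 + 5*1)*(-8) = (6 + 5)*(-8) = 11*(-8) = -88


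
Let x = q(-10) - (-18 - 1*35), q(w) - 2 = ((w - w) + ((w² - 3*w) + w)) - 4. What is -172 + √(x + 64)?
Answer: -172 + √235 ≈ -156.67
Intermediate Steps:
q(w) = -2 + w² - 2*w (q(w) = 2 + (((w - w) + ((w² - 3*w) + w)) - 4) = 2 + ((0 + (w² - 2*w)) - 4) = 2 + ((w² - 2*w) - 4) = 2 + (-4 + w² - 2*w) = -2 + w² - 2*w)
x = 171 (x = (-2 + (-10)² - 2*(-10)) - (-18 - 1*35) = (-2 + 100 + 20) - (-18 - 35) = 118 - 1*(-53) = 118 + 53 = 171)
-172 + √(x + 64) = -172 + √(171 + 64) = -172 + √235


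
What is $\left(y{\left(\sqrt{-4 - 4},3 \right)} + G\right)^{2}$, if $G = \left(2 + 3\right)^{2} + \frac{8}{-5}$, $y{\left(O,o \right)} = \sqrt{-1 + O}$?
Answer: $\frac{\left(117 + 5 \sqrt{-1 + 2 i \sqrt{2}}\right)^{2}}{25} \approx 593.36 + 69.014 i$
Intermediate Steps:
$G = \frac{117}{5}$ ($G = 5^{2} + 8 \left(- \frac{1}{5}\right) = 25 - \frac{8}{5} = \frac{117}{5} \approx 23.4$)
$\left(y{\left(\sqrt{-4 - 4},3 \right)} + G\right)^{2} = \left(\sqrt{-1 + \sqrt{-4 - 4}} + \frac{117}{5}\right)^{2} = \left(\sqrt{-1 + \sqrt{-8}} + \frac{117}{5}\right)^{2} = \left(\sqrt{-1 + 2 i \sqrt{2}} + \frac{117}{5}\right)^{2} = \left(\frac{117}{5} + \sqrt{-1 + 2 i \sqrt{2}}\right)^{2}$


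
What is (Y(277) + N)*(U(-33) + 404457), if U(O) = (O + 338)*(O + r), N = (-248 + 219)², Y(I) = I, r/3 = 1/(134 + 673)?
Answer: 118610579854/269 ≈ 4.4093e+8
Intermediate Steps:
r = 1/269 (r = 3/(134 + 673) = 3/807 = 3*(1/807) = 1/269 ≈ 0.0037175)
N = 841 (N = (-29)² = 841)
U(O) = (338 + O)*(1/269 + O) (U(O) = (O + 338)*(O + 1/269) = (338 + O)*(1/269 + O))
(Y(277) + N)*(U(-33) + 404457) = (277 + 841)*((338/269 + (-33)² + (90923/269)*(-33)) + 404457) = 1118*((338/269 + 1089 - 3000459/269) + 404457) = 1118*(-2707180/269 + 404457) = 1118*(106091753/269) = 118610579854/269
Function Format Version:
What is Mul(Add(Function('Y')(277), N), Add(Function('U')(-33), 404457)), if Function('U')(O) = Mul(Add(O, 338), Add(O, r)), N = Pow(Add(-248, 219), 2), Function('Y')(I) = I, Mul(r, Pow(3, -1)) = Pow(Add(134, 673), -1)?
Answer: Rational(118610579854, 269) ≈ 4.4093e+8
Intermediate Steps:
r = Rational(1, 269) (r = Mul(3, Pow(Add(134, 673), -1)) = Mul(3, Pow(807, -1)) = Mul(3, Rational(1, 807)) = Rational(1, 269) ≈ 0.0037175)
N = 841 (N = Pow(-29, 2) = 841)
Function('U')(O) = Mul(Add(338, O), Add(Rational(1, 269), O)) (Function('U')(O) = Mul(Add(O, 338), Add(O, Rational(1, 269))) = Mul(Add(338, O), Add(Rational(1, 269), O)))
Mul(Add(Function('Y')(277), N), Add(Function('U')(-33), 404457)) = Mul(Add(277, 841), Add(Add(Rational(338, 269), Pow(-33, 2), Mul(Rational(90923, 269), -33)), 404457)) = Mul(1118, Add(Add(Rational(338, 269), 1089, Rational(-3000459, 269)), 404457)) = Mul(1118, Add(Rational(-2707180, 269), 404457)) = Mul(1118, Rational(106091753, 269)) = Rational(118610579854, 269)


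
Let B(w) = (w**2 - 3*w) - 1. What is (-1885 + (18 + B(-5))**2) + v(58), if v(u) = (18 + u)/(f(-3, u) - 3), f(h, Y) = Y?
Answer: 75096/55 ≈ 1365.4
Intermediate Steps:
B(w) = -1 + w**2 - 3*w
v(u) = (18 + u)/(-3 + u) (v(u) = (18 + u)/(u - 3) = (18 + u)/(-3 + u))
(-1885 + (18 + B(-5))**2) + v(58) = (-1885 + (18 + (-1 + (-5)**2 - 3*(-5)))**2) + (18 + 58)/(-3 + 58) = (-1885 + (18 + (-1 + 25 + 15))**2) + 76/55 = (-1885 + (18 + 39)**2) + (1/55)*76 = (-1885 + 57**2) + 76/55 = (-1885 + 3249) + 76/55 = 1364 + 76/55 = 75096/55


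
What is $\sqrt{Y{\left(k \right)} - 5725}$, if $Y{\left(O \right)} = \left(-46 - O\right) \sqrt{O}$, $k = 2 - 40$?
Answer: $\sqrt{-5725 - 8 i \sqrt{38}} \approx 0.3259 - 75.664 i$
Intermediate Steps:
$k = -38$ ($k = 2 - 40 = -38$)
$Y{\left(O \right)} = \sqrt{O} \left(-46 - O\right)$
$\sqrt{Y{\left(k \right)} - 5725} = \sqrt{\sqrt{-38} \left(-46 - -38\right) - 5725} = \sqrt{i \sqrt{38} \left(-46 + 38\right) - 5725} = \sqrt{i \sqrt{38} \left(-8\right) - 5725} = \sqrt{- 8 i \sqrt{38} - 5725} = \sqrt{-5725 - 8 i \sqrt{38}}$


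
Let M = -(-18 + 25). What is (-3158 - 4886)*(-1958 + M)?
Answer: 15806460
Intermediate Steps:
M = -7 (M = -1*7 = -7)
(-3158 - 4886)*(-1958 + M) = (-3158 - 4886)*(-1958 - 7) = -8044*(-1965) = 15806460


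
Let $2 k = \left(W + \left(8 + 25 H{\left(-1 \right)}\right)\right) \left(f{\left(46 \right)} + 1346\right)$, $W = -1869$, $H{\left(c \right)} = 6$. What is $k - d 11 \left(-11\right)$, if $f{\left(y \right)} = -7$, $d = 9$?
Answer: $- \frac{2288851}{2} \approx -1.1444 \cdot 10^{6}$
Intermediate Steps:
$k = - \frac{2291029}{2}$ ($k = \frac{\left(-1869 + \left(8 + 25 \cdot 6\right)\right) \left(-7 + 1346\right)}{2} = \frac{\left(-1869 + \left(8 + 150\right)\right) 1339}{2} = \frac{\left(-1869 + 158\right) 1339}{2} = \frac{\left(-1711\right) 1339}{2} = \frac{1}{2} \left(-2291029\right) = - \frac{2291029}{2} \approx -1.1455 \cdot 10^{6}$)
$k - d 11 \left(-11\right) = - \frac{2291029}{2} - 9 \cdot 11 \left(-11\right) = - \frac{2291029}{2} - 99 \left(-11\right) = - \frac{2291029}{2} - -1089 = - \frac{2291029}{2} + 1089 = - \frac{2288851}{2}$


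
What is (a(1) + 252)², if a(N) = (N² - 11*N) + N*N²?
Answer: 59049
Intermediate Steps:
a(N) = N² + N³ - 11*N (a(N) = (N² - 11*N) + N³ = N² + N³ - 11*N)
(a(1) + 252)² = (1*(-11 + 1 + 1²) + 252)² = (1*(-11 + 1 + 1) + 252)² = (1*(-9) + 252)² = (-9 + 252)² = 243² = 59049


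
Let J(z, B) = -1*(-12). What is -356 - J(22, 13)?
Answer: -368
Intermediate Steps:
J(z, B) = 12
-356 - J(22, 13) = -356 - 1*12 = -356 - 12 = -368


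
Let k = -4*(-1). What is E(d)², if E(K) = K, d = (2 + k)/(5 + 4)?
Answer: 4/9 ≈ 0.44444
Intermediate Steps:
k = 4
d = ⅔ (d = (2 + 4)/(5 + 4) = 6/9 = 6*(⅑) = ⅔ ≈ 0.66667)
E(d)² = (⅔)² = 4/9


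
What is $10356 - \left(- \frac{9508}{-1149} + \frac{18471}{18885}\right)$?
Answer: $\frac{74837554727}{7232955} \approx 10347.0$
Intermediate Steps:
$10356 - \left(- \frac{9508}{-1149} + \frac{18471}{18885}\right) = 10356 - \left(\left(-9508\right) \left(- \frac{1}{1149}\right) + 18471 \cdot \frac{1}{18885}\right) = 10356 - \left(\frac{9508}{1149} + \frac{6157}{6295}\right) = 10356 - \frac{66927253}{7232955} = \frac{74837554727}{7232955}$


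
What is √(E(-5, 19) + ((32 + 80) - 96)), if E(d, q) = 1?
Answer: √17 ≈ 4.1231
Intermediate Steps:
√(E(-5, 19) + ((32 + 80) - 96)) = √(1 + ((32 + 80) - 96)) = √(1 + (112 - 96)) = √(1 + 16) = √17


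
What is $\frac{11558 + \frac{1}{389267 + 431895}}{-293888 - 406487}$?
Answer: $- \frac{9490990397}{575121335750} \approx -0.016503$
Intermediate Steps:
$\frac{11558 + \frac{1}{389267 + 431895}}{-293888 - 406487} = \frac{11558 + \frac{1}{821162}}{-293888 - 406487} = \frac{9490990397}{821162 \left(-700375\right)} = \frac{9490990397}{821162} \left(- \frac{1}{700375}\right) = - \frac{9490990397}{575121335750}$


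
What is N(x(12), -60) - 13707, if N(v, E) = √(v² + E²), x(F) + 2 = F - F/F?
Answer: -13707 + 3*√409 ≈ -13646.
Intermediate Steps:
x(F) = -3 + F (x(F) = -2 + (F - F/F) = -2 + (F - 1*1) = -2 + (F - 1) = -2 + (-1 + F) = -3 + F)
N(v, E) = √(E² + v²)
N(x(12), -60) - 13707 = √((-60)² + (-3 + 12)²) - 13707 = √(3600 + 9²) - 13707 = √(3600 + 81) - 13707 = √3681 - 13707 = 3*√409 - 13707 = -13707 + 3*√409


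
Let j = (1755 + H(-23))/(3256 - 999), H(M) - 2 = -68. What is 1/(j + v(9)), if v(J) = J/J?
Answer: 2257/3946 ≈ 0.57197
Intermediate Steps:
H(M) = -66 (H(M) = 2 - 68 = -66)
j = 1689/2257 (j = (1755 - 66)/(3256 - 999) = 1689/2257 ≈ 0.74834)
v(J) = 1
1/(j + v(9)) = 1/(1689/2257 + 1) = 1/(3946/2257) = 2257/3946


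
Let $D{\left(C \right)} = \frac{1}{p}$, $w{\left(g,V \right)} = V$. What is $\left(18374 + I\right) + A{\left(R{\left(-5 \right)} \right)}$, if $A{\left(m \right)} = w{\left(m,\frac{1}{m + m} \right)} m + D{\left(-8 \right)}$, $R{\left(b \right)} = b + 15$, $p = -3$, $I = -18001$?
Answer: $\frac{2239}{6} \approx 373.17$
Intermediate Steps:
$R{\left(b \right)} = 15 + b$
$D{\left(C \right)} = - \frac{1}{3}$ ($D{\left(C \right)} = \frac{1}{-3} = - \frac{1}{3}$)
$A{\left(m \right)} = \frac{1}{6}$ ($A{\left(m \right)} = \frac{m}{m + m} - \frac{1}{3} = \frac{m}{2 m} - \frac{1}{3} = \frac{1}{2 m} m - \frac{1}{3} = \frac{1}{2} - \frac{1}{3} = \frac{1}{6}$)
$\left(18374 + I\right) + A{\left(R{\left(-5 \right)} \right)} = \left(18374 - 18001\right) + \frac{1}{6} = 373 + \frac{1}{6} = \frac{2239}{6}$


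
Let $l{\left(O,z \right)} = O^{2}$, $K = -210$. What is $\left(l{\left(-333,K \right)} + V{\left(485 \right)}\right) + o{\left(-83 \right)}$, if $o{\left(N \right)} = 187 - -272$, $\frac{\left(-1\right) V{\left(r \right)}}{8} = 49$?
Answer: $110956$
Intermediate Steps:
$V{\left(r \right)} = -392$ ($V{\left(r \right)} = \left(-8\right) 49 = -392$)
$o{\left(N \right)} = 459$ ($o{\left(N \right)} = 187 + 272 = 459$)
$\left(l{\left(-333,K \right)} + V{\left(485 \right)}\right) + o{\left(-83 \right)} = \left(\left(-333\right)^{2} - 392\right) + 459 = \left(110889 - 392\right) + 459 = 110497 + 459 = 110956$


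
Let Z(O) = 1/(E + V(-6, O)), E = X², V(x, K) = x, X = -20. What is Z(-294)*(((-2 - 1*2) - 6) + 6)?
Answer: -2/197 ≈ -0.010152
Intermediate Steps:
E = 400 (E = (-20)² = 400)
Z(O) = 1/394 (Z(O) = 1/(400 - 6) = 1/394)
Z(-294)*(((-2 - 1*2) - 6) + 6) = (((-2 - 1*2) - 6) + 6)/394 = (((-2 - 2) - 6) + 6)/394 = ((-4 - 6) + 6)/394 = (-10 + 6)/394 = (1/394)*(-4) = -2/197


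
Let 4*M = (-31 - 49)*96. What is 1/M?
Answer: -1/1920 ≈ -0.00052083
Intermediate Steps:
M = -1920 (M = ((-31 - 49)*96)/4 = (-80*96)/4 = (¼)*(-7680) = -1920)
1/M = 1/(-1920) = -1/1920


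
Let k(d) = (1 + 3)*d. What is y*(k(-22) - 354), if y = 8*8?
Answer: -28288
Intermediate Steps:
y = 64
k(d) = 4*d
y*(k(-22) - 354) = 64*(4*(-22) - 354) = 64*(-88 - 354) = 64*(-442) = -28288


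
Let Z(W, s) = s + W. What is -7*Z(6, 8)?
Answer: -98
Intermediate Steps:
Z(W, s) = W + s
-7*Z(6, 8) = -7*(6 + 8) = -7*14 = -98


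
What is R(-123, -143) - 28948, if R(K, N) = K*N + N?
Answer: -11502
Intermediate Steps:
R(K, N) = N + K*N
R(-123, -143) - 28948 = -143*(1 - 123) - 28948 = -143*(-122) - 28948 = 17446 - 28948 = -11502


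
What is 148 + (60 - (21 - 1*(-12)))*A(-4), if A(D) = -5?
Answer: 13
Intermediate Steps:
148 + (60 - (21 - 1*(-12)))*A(-4) = 148 + (60 - (21 - 1*(-12)))*(-5) = 148 + (60 - (21 + 12))*(-5) = 148 + (60 - 1*33)*(-5) = 148 + (60 - 33)*(-5) = 148 + 27*(-5) = 148 - 135 = 13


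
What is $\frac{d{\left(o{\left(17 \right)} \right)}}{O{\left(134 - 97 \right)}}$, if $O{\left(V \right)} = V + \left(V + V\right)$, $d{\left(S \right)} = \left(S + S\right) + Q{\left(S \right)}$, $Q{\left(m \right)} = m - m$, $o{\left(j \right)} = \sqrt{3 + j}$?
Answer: $\frac{4 \sqrt{5}}{111} \approx 0.080579$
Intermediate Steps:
$Q{\left(m \right)} = 0$
$d{\left(S \right)} = 2 S$ ($d{\left(S \right)} = \left(S + S\right) + 0 = 2 S + 0 = 2 S$)
$O{\left(V \right)} = 3 V$ ($O{\left(V \right)} = V + 2 V = 3 V$)
$\frac{d{\left(o{\left(17 \right)} \right)}}{O{\left(134 - 97 \right)}} = \frac{2 \sqrt{3 + 17}}{3 \left(134 - 97\right)} = \frac{2 \sqrt{20}}{3 \left(134 - 97\right)} = \frac{2 \cdot 2 \sqrt{5}}{3 \cdot 37} = \frac{4 \sqrt{5}}{111}$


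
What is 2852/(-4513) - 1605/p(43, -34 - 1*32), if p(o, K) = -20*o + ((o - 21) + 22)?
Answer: 1638711/1227536 ≈ 1.3350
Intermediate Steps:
p(o, K) = 1 - 19*o (p(o, K) = -20*o + ((-21 + o) + 22) = -20*o + (1 + o) = 1 - 19*o)
2852/(-4513) - 1605/p(43, -34 - 1*32) = 2852/(-4513) - 1605/(1 - 19*43) = 2852*(-1/4513) - 1605/(1 - 817) = -2852/4513 - 1605/(-816) = -2852/4513 - 1605*(-1/816) = -2852/4513 + 535/272 = 1638711/1227536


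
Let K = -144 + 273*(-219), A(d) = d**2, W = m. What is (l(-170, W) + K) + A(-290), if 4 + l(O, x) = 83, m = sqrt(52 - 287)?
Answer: 24248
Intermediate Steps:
m = I*sqrt(235) (m = sqrt(-235) = I*sqrt(235) ≈ 15.33*I)
W = I*sqrt(235) ≈ 15.33*I
K = -59931 (K = -144 - 59787 = -59931)
l(O, x) = 79 (l(O, x) = -4 + 83 = 79)
(l(-170, W) + K) + A(-290) = (79 - 59931) + (-290)**2 = -59852 + 84100 = 24248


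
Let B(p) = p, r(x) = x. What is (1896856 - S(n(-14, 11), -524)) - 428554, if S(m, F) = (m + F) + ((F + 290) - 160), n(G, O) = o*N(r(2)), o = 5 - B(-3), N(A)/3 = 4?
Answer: 1469124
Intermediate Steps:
N(A) = 12 (N(A) = 3*4 = 12)
o = 8 (o = 5 - 1*(-3) = 5 + 3 = 8)
n(G, O) = 96 (n(G, O) = 8*12 = 96)
S(m, F) = 130 + m + 2*F (S(m, F) = (F + m) + ((290 + F) - 160) = (F + m) + (130 + F) = 130 + m + 2*F)
(1896856 - S(n(-14, 11), -524)) - 428554 = (1896856 - (130 + 96 + 2*(-524))) - 428554 = (1896856 - (130 + 96 - 1048)) - 428554 = (1896856 - 1*(-822)) - 428554 = (1896856 + 822) - 428554 = 1897678 - 428554 = 1469124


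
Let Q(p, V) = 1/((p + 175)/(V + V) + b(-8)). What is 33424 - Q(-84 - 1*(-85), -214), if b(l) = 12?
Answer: 41445653/1240 ≈ 33424.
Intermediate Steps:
Q(p, V) = 1/(12 + (175 + p)/(2*V)) (Q(p, V) = 1/((p + 175)/(V + V) + 12) = 1/((175 + p)/((2*V)) + 12) = 1/((175 + p)*(1/(2*V)) + 12) = 1/((175 + p)/(2*V) + 12) = 1/(12 + (175 + p)/(2*V)))
33424 - Q(-84 - 1*(-85), -214) = 33424 - 2*(-214)/(175 + (-84 - 1*(-85)) + 24*(-214)) = 33424 - 2*(-214)/(175 + (-84 + 85) - 5136) = 33424 - 2*(-214)/(175 + 1 - 5136) = 33424 - 2*(-214)/(-4960) = 33424 - 2*(-214)*(-1)/4960 = 33424 - 1*107/1240 = 33424 - 107/1240 = 41445653/1240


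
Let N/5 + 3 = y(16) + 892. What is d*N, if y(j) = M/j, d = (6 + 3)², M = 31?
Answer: 5773275/16 ≈ 3.6083e+5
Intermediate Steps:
d = 81 (d = 9² = 81)
y(j) = 31/j
N = 71275/16 (N = -15 + 5*(31/16 + 892) = -15 + 5*(14303/16) = -15 + 71515/16 = 71275/16 ≈ 4454.7)
d*N = 81*(71275/16) = 5773275/16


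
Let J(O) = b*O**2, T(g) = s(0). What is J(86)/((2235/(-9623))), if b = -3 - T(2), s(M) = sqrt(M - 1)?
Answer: 71171708/745 + 71171708*I/2235 ≈ 95533.0 + 31844.0*I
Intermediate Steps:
s(M) = sqrt(-1 + M)
T(g) = I (T(g) = sqrt(-1 + 0) = sqrt(-1) = I)
b = -3 - I ≈ -3.0 - 1.0*I
J(O) = O**2*(-3 - I) (J(O) = (-3 - I)*O**2 = O**2*(-3 - I))
J(86)/((2235/(-9623))) = (86**2*(-3 - I))/((2235/(-9623))) = (7396*(-3 - I))/((2235*(-1/9623))) = (-22188 - 7396*I)/(-2235/9623) = (-22188 - 7396*I)*(-9623/2235) = 71171708/745 + 71171708*I/2235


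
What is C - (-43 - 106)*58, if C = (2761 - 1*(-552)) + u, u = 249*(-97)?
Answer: -12198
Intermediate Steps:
u = -24153
C = -20840 (C = (2761 - 1*(-552)) - 24153 = (2761 + 552) - 24153 = 3313 - 24153 = -20840)
C - (-43 - 106)*58 = -20840 - (-43 - 106)*58 = -20840 - (-149)*58 = -20840 - 1*(-8642) = -20840 + 8642 = -12198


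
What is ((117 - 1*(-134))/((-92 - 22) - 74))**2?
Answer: 63001/35344 ≈ 1.7825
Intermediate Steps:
((117 - 1*(-134))/((-92 - 22) - 74))**2 = ((117 + 134)/(-114 - 74))**2 = (251/(-188))**2 = (251*(-1/188))**2 = (-251/188)**2 = 63001/35344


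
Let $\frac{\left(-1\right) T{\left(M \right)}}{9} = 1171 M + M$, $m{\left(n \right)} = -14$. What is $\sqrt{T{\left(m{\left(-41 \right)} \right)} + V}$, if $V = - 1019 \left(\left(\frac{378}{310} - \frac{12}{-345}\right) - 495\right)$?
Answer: $\frac{262 \sqrt{120493435}}{3565} \approx 806.72$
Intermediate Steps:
$T{\left(M \right)} = - 10548 M$ ($T{\left(M \right)} = - 9 \left(1171 M + M\right) = - 9 \cdot 1172 M = - 10548 M$)
$V = \frac{1793647876}{3565}$ ($V = - 1019 \left(\left(378 \cdot \frac{1}{310} - - \frac{4}{115}\right) - 495\right) = - 1019 \left(\left(\frac{189}{155} + \frac{4}{115}\right) - 495\right) = - 1019 \left(\frac{4471}{3565} - 495\right) = \left(-1019\right) \left(- \frac{1760204}{3565}\right) = \frac{1793647876}{3565} \approx 5.0313 \cdot 10^{5}$)
$\sqrt{T{\left(m{\left(-41 \right)} \right)} + V} = \sqrt{\left(-10548\right) \left(-14\right) + \frac{1793647876}{3565}} = \sqrt{147672 + \frac{1793647876}{3565}} = \sqrt{\frac{2320098556}{3565}} = \frac{262 \sqrt{120493435}}{3565}$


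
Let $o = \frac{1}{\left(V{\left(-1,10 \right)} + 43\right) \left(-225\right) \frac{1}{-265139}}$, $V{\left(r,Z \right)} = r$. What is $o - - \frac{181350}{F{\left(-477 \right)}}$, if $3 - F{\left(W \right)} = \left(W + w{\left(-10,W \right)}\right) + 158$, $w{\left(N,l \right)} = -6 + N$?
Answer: $\frac{9908651}{17550} \approx 564.6$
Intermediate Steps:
$F{\left(W \right)} = -139 - W$ ($F{\left(W \right)} = 3 - \left(\left(W - 16\right) + 158\right) = 3 - \left(\left(-16 + W\right) + 158\right) = 3 - \left(142 + W\right) = -139 - W$)
$o = \frac{37877}{1350}$ ($o = \frac{1}{\left(-1 + 43\right) \left(-225\right) \frac{1}{-265139}} = \frac{1}{42 \left(-225\right) \left(- \frac{1}{265139}\right)} = \frac{1}{\left(-9450\right) \left(- \frac{1}{265139}\right)} = \frac{1}{\frac{1350}{37877}} = \frac{37877}{1350} \approx 28.057$)
$o - - \frac{181350}{F{\left(-477 \right)}} = \frac{37877}{1350} - - \frac{181350}{-139 - -477} = \frac{37877}{1350} - - \frac{181350}{-139 + 477} = \frac{37877}{1350} - - \frac{181350}{338} = \frac{37877}{1350} - \left(-181350\right) \frac{1}{338} = \frac{37877}{1350} - - \frac{6975}{13} = \frac{37877}{1350} + \frac{6975}{13} = \frac{9908651}{17550}$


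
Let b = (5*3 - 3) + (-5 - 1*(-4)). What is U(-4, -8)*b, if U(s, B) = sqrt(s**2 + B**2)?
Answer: 44*sqrt(5) ≈ 98.387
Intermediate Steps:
b = 11 (b = (15 - 3) + (-5 + 4) = 12 - 1 = 11)
U(s, B) = sqrt(B**2 + s**2)
U(-4, -8)*b = sqrt((-8)**2 + (-4)**2)*11 = sqrt(64 + 16)*11 = sqrt(80)*11 = (4*sqrt(5))*11 = 44*sqrt(5)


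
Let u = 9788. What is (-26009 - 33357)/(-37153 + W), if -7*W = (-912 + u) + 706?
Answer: 415562/269653 ≈ 1.5411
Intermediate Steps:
W = -9582/7 (W = -((-912 + 9788) + 706)/7 = -(8876 + 706)/7 = -⅐*9582 = -9582/7 ≈ -1368.9)
(-26009 - 33357)/(-37153 + W) = (-26009 - 33357)/(-37153 - 9582/7) = -59366/(-269653/7) = -59366*(-7/269653) = 415562/269653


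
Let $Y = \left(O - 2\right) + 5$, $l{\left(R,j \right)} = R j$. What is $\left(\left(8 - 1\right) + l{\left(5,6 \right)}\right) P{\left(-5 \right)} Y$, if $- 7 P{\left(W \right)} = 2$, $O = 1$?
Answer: $- \frac{296}{7} \approx -42.286$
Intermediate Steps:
$P{\left(W \right)} = - \frac{2}{7}$ ($P{\left(W \right)} = \left(- \frac{1}{7}\right) 2 = - \frac{2}{7}$)
$Y = 4$ ($Y = \left(1 - 2\right) + 5 = -1 + 5 = 4$)
$\left(\left(8 - 1\right) + l{\left(5,6 \right)}\right) P{\left(-5 \right)} Y = \left(\left(8 - 1\right) + 5 \cdot 6\right) \left(\left(- \frac{2}{7}\right) 4\right) = \left(7 + 30\right) \left(- \frac{8}{7}\right) = 37 \left(- \frac{8}{7}\right) = - \frac{296}{7}$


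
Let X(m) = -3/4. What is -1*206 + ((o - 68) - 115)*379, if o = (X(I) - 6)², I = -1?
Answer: -836717/16 ≈ -52295.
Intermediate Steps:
X(m) = -¾ (X(m) = -3*¼ = -¾)
o = 729/16 (o = (-¾ - 6)² = (-27/4)² = 729/16 ≈ 45.563)
-1*206 + ((o - 68) - 115)*379 = -1*206 + ((729/16 - 68) - 115)*379 = -206 + (-359/16 - 115)*379 = -206 - 2199/16*379 = -206 - 833421/16 = -836717/16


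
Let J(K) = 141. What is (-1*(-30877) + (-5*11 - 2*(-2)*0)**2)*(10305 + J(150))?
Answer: 354140292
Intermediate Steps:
(-1*(-30877) + (-5*11 - 2*(-2)*0)**2)*(10305 + J(150)) = (-1*(-30877) + (-5*11 - 2*(-2)*0)**2)*(10305 + 141) = (30877 + (-55 + 4*0)**2)*10446 = (30877 + (-55 + 0)**2)*10446 = (30877 + (-55)**2)*10446 = (30877 + 3025)*10446 = 33902*10446 = 354140292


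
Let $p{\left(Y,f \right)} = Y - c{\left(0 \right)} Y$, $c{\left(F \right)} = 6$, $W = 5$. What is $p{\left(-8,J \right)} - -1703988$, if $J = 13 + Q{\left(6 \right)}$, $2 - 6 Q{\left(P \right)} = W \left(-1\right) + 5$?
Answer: $1704028$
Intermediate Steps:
$Q{\left(P \right)} = \frac{1}{3}$ ($Q{\left(P \right)} = \frac{1}{3} - \frac{5 \left(-1\right) + 5}{6} = \frac{1}{3} - \frac{-5 + 5}{6} = \frac{1}{3} - 0 = \frac{1}{3} + 0 = \frac{1}{3}$)
$J = \frac{40}{3}$ ($J = 13 + \frac{1}{3} = \frac{40}{3} \approx 13.333$)
$p{\left(Y,f \right)} = - 5 Y$ ($p{\left(Y,f \right)} = Y - 6 Y = - 5 Y$)
$p{\left(-8,J \right)} - -1703988 = \left(-5\right) \left(-8\right) - -1703988 = 40 + 1703988 = 1704028$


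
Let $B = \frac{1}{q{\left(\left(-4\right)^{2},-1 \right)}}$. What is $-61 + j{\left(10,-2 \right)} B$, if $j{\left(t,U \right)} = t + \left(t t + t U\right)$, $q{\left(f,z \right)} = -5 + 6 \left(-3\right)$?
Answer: $- \frac{1493}{23} \approx -64.913$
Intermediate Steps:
$q{\left(f,z \right)} = -23$ ($q{\left(f,z \right)} = -5 - 18 = -23$)
$j{\left(t,U \right)} = t + t^{2} + U t$ ($j{\left(t,U \right)} = t + \left(t^{2} + U t\right) = t + t^{2} + U t$)
$B = - \frac{1}{23}$ ($B = \frac{1}{-23} = - \frac{1}{23} \approx -0.043478$)
$-61 + j{\left(10,-2 \right)} B = -61 + 10 \left(1 - 2 + 10\right) \left(- \frac{1}{23}\right) = -61 + 10 \cdot 9 \left(- \frac{1}{23}\right) = -61 + 90 \left(- \frac{1}{23}\right) = -61 - \frac{90}{23} = - \frac{1493}{23}$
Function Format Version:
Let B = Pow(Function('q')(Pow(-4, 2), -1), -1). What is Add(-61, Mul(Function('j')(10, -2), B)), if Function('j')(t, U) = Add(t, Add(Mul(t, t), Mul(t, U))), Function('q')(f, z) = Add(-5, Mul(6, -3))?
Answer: Rational(-1493, 23) ≈ -64.913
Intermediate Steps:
Function('q')(f, z) = -23 (Function('q')(f, z) = Add(-5, -18) = -23)
Function('j')(t, U) = Add(t, Pow(t, 2), Mul(U, t)) (Function('j')(t, U) = Add(t, Add(Pow(t, 2), Mul(U, t))) = Add(t, Pow(t, 2), Mul(U, t)))
B = Rational(-1, 23) (B = Pow(-23, -1) = Rational(-1, 23) ≈ -0.043478)
Add(-61, Mul(Function('j')(10, -2), B)) = Add(-61, Mul(Mul(10, Add(1, -2, 10)), Rational(-1, 23))) = Add(-61, Mul(Mul(10, 9), Rational(-1, 23))) = Add(-61, Mul(90, Rational(-1, 23))) = Add(-61, Rational(-90, 23)) = Rational(-1493, 23)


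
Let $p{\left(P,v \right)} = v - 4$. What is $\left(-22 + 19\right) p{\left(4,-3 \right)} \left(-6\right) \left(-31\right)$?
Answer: $3906$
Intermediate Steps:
$p{\left(P,v \right)} = -4 + v$
$\left(-22 + 19\right) p{\left(4,-3 \right)} \left(-6\right) \left(-31\right) = \left(-22 + 19\right) \left(-4 - 3\right) \left(-6\right) \left(-31\right) = - 3 \left(\left(-7\right) \left(-6\right)\right) \left(-31\right) = \left(-3\right) 42 \left(-31\right) = \left(-126\right) \left(-31\right) = 3906$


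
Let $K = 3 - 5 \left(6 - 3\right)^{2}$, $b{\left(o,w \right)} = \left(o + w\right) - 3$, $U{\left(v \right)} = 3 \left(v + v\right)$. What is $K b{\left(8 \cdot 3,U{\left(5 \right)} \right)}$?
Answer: $-2142$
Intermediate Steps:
$U{\left(v \right)} = 6 v$ ($U{\left(v \right)} = 3 \cdot 2 v = 6 v$)
$b{\left(o,w \right)} = -3 + o + w$
$K = -42$ ($K = 3 - 5 \cdot 3^{2} = 3 - 45 = -42$)
$K b{\left(8 \cdot 3,U{\left(5 \right)} \right)} = - 42 \left(-3 + 8 \cdot 3 + 6 \cdot 5\right) = - 42 \left(-3 + 24 + 30\right) = \left(-42\right) 51 = -2142$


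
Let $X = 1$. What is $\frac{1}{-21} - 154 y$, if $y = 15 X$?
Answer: $- \frac{48511}{21} \approx -2310.0$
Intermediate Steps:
$y = 15$ ($y = 15 \cdot 1 = 15$)
$\frac{1}{-21} - 154 y = \frac{1}{-21} - 2310 = - \frac{1}{21} - 2310 = - \frac{48511}{21}$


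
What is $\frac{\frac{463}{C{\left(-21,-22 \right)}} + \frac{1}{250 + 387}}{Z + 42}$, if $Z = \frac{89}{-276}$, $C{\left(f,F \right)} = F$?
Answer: $- \frac{40697442}{80601521} \approx -0.50492$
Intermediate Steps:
$Z = - \frac{89}{276}$ ($Z = 89 \left(- \frac{1}{276}\right) = - \frac{89}{276} \approx -0.32246$)
$\frac{\frac{463}{C{\left(-21,-22 \right)}} + \frac{1}{250 + 387}}{Z + 42} = \frac{\frac{463}{-22} + \frac{1}{250 + 387}}{- \frac{89}{276} + 42} = \frac{463 \left(- \frac{1}{22}\right) + \frac{1}{637}}{\frac{11503}{276}} = \left(- \frac{463}{22} + \frac{1}{637}\right) \frac{276}{11503} = \left(- \frac{294909}{14014}\right) \frac{276}{11503} = - \frac{40697442}{80601521}$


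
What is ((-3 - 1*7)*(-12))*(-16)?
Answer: -1920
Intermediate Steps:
((-3 - 1*7)*(-12))*(-16) = ((-3 - 7)*(-12))*(-16) = -10*(-12)*(-16) = 120*(-16) = -1920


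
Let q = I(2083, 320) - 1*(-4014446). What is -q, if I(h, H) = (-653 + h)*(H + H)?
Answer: -4929646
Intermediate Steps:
I(h, H) = 2*H*(-653 + h) (I(h, H) = (-653 + h)*(2*H) = 2*H*(-653 + h))
q = 4929646 (q = 2*320*(-653 + 2083) - 1*(-4014446) = 2*320*1430 + 4014446 = 915200 + 4014446 = 4929646)
-q = -1*4929646 = -4929646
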